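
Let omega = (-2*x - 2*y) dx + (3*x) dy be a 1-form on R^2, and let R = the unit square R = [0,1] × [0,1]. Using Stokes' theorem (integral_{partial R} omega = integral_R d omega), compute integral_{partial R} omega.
integral_(partial R) omega = 5

Stokes: integral_partial_R omega = integral_R d omega with d omega = (∂Q/∂x - ∂P/∂y) dx ∧ dy.
  ∂Q/∂x = 3
  ∂P/∂y = -2
  integrand = ∂Q/∂x - ∂P/∂y = 5.
Integrating over R: integral_0^1 integral_0^1 (5) dx dy = 5.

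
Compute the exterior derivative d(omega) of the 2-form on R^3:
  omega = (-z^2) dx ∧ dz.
d(omega) = 0

For a 2-form omega = sum_{i<j} g_{ij} dx_i ∧ dx_j, the exterior derivative is
  d(omega) = sum_{i<j} d(g_{ij}) ∧ dx_i ∧ dx_j = sum_{i<j, k} (∂g_{ij}/∂x_k) dx_k ∧ dx_i ∧ dx_j.
Expand each term, using dx_k ∧ dx_i ∧ dx_j = sgn(permutation) dx_{(a)} ∧ dx_{(b)} ∧ dx_{(c)} with (a < b < c) sorted:

Collecting like 3-forms: d(omega) = 0.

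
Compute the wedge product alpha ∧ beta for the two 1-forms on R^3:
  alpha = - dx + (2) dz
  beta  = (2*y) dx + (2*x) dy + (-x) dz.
alpha ∧ beta = (-2*x) dx ∧ dy + (x - 4*y) dx ∧ dz + (-4*x) dy ∧ dz

Distribute the wedge, using dx_i ∧ dx_j = -dx_j ∧ dx_i and dx_i ∧ dx_i = 0. For each pair (i, j) with i < j, the coefficient of dx_i ∧ dx_j in alpha ∧ beta is (alpha_i * beta_j - alpha_j * beta_i). Collecting: alpha ∧ beta = (-2*x) dx ∧ dy + (x - 4*y) dx ∧ dz + (-4*x) dy ∧ dz.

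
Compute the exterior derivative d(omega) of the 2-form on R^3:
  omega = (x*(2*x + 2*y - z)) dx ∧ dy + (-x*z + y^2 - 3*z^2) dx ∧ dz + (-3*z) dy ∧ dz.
d(omega) = (-x - 2*y) dx ∧ dy ∧ dz

For a 2-form omega = sum_{i<j} g_{ij} dx_i ∧ dx_j, the exterior derivative is
  d(omega) = sum_{i<j} d(g_{ij}) ∧ dx_i ∧ dx_j = sum_{i<j, k} (∂g_{ij}/∂x_k) dx_k ∧ dx_i ∧ dx_j.
Expand each term, using dx_k ∧ dx_i ∧ dx_j = sgn(permutation) dx_{(a)} ∧ dx_{(b)} ∧ dx_{(c)} with (a < b < c) sorted:
  d(x*(2*x + 2*y - z)) includes (∂/∂z)(x*(2*x + 2*y - z)) dz = (-x) dz, which multiplied by dx ∧ dy gives (-x) dx ∧ dy ∧ dz
  d(-x*z + y^2 - 3*z^2) includes (∂/∂y)(-x*z + y^2 - 3*z^2) dy = (2*y) dy, which multiplied by dx ∧ dz gives (-2*y) dx ∧ dy ∧ dz
Collecting like 3-forms: d(omega) = (-x - 2*y) dx ∧ dy ∧ dz.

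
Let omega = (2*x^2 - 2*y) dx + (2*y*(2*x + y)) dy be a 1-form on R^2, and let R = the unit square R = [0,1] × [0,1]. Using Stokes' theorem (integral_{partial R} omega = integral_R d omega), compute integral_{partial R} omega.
integral_(partial R) omega = 4

Stokes: integral_partial_R omega = integral_R d omega with d omega = (∂Q/∂x - ∂P/∂y) dx ∧ dy.
  ∂Q/∂x = 4*y
  ∂P/∂y = -2
  integrand = ∂Q/∂x - ∂P/∂y = 4*y + 2.
Integrating over R: integral_0^1 integral_0^1 (4*y + 2) dx dy = 4.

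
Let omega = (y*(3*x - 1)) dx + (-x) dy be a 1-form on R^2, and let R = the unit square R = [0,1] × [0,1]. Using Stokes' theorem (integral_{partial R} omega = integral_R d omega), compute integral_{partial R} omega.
integral_(partial R) omega = -3/2

Stokes: integral_partial_R omega = integral_R d omega with d omega = (∂Q/∂x - ∂P/∂y) dx ∧ dy.
  ∂Q/∂x = -1
  ∂P/∂y = 3*x - 1
  integrand = ∂Q/∂x - ∂P/∂y = -3*x.
Integrating over R: integral_0^1 integral_0^1 (-3*x) dx dy = -3/2.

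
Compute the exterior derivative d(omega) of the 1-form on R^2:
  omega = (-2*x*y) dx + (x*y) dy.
d(omega) = (2*x + y) dx ∧ dy

For a 1-form omega = sum_i f_i dx_i, the exterior derivative is
  d(omega) = sum_{i < j} (∂f_j/∂x_i - ∂f_i/∂x_j) dx_i ∧ dx_j.
  coefficient of dx ∧ dy: ∂f_2/∂x - ∂f_1/∂y = ∂(x*y)/∂x - ∂(-2*x*y)/∂y = 2*x + y
Assembling: d(omega) = (2*x + y) dx ∧ dy.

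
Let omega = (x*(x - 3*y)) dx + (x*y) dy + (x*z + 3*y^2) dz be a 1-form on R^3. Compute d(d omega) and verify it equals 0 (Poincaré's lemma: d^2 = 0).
d(d omega) = 0

Step 1: d omega = sum_{i<j} (∂f_j/∂x_i - ∂f_i/∂x_j) dx_i ∧ dx_j:
  coeff of dx ∧ dy: 3*x + y
  coeff of dx ∧ dz: z
  coeff of dy ∧ dz: 6*y
Step 2: Apply d again to each 2-form coefficient. The only possible 3-form in R^3 is dx ∧ dy ∧ dz, with coefficient
  ∂(coeff of dy∧dz)/∂x - ∂(coeff of dx∧dz)/∂y + ∂(coeff of dx∧dy)/∂z
  = ∂/∂x (6*y) - ∂/∂y (z) + ∂/∂z (3*x + y).
Each of these terms simplifies to sums of mixed partials that cancel in pairs. The result is 0 (by equality of mixed partials for smooth functions — Schwarz / Clairaut).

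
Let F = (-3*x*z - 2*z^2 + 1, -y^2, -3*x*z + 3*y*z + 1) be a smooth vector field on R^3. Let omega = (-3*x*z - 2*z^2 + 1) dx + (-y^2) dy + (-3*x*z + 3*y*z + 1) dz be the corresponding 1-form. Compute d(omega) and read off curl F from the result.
d(omega) = (3*z) dy ∧ dz + (-3*x - z) dz ∧ dx + (0) dx ∧ dy; curl F = (3*z, -3*x - z, 0)

d omega = sum_{i<j} (∂f_j/∂x_i - ∂f_i/∂x_j) dx_i ∧ dx_j. Under the identification (dy ∧ dz, dz ∧ dx, dx ∧ dy) ↔ (e_x, e_y, e_z), the coefficients are exactly the components of curl F. Compute:
  ∂R/∂y - ∂Q/∂z = (3*z) - (0) = 3*z
  ∂P/∂z - ∂R/∂x = (-3*x - 4*z) - (-3*z) = -3*x - z
  ∂Q/∂x - ∂P/∂y = (0) - (0) = 0.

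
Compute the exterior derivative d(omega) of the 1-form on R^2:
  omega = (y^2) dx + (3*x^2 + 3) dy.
d(omega) = (6*x - 2*y) dx ∧ dy

For a 1-form omega = sum_i f_i dx_i, the exterior derivative is
  d(omega) = sum_{i < j} (∂f_j/∂x_i - ∂f_i/∂x_j) dx_i ∧ dx_j.
  coefficient of dx ∧ dy: ∂f_2/∂x - ∂f_1/∂y = ∂(3*x^2 + 3)/∂x - ∂(y^2)/∂y = 6*x - 2*y
Assembling: d(omega) = (6*x - 2*y) dx ∧ dy.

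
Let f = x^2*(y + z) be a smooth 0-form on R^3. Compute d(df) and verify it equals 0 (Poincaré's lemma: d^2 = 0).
d(df) = 0

Step 1: df = sum_i (∂f/∂x_i) dx_i = (2*x*(y + z)) dx + (x^2) dy + (x^2) dz.
Step 2: Apply d again. Using the 1-form formula, the coefficient of dx ∧ dy in d(df) is ∂^2 f/∂x ∂y - ∂^2 f/∂y ∂x = (2*x) - (2*x) = 0 (equality of mixed partials for smooth f).
Similarly for dx ∧ dz and dy ∧ dz — all coefficients vanish. So d(df) = 0.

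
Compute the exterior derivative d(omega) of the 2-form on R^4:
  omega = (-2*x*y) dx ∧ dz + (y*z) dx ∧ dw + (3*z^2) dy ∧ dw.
d(omega) = (2*x) dx ∧ dy ∧ dz + (-z) dx ∧ dy ∧ dw + (-y) dx ∧ dz ∧ dw + (-6*z) dy ∧ dz ∧ dw

For a 2-form omega = sum_{i<j} g_{ij} dx_i ∧ dx_j, the exterior derivative is
  d(omega) = sum_{i<j} d(g_{ij}) ∧ dx_i ∧ dx_j = sum_{i<j, k} (∂g_{ij}/∂x_k) dx_k ∧ dx_i ∧ dx_j.
Expand each term, using dx_k ∧ dx_i ∧ dx_j = sgn(permutation) dx_{(a)} ∧ dx_{(b)} ∧ dx_{(c)} with (a < b < c) sorted:
  d(-2*x*y) includes (∂/∂y)(-2*x*y) dy = (-2*x) dy, which multiplied by dx ∧ dz gives (2*x) dx ∧ dy ∧ dz
  d(y*z) includes (∂/∂y)(y*z) dy = (z) dy, which multiplied by dx ∧ dw gives (-z) dx ∧ dy ∧ dw
  d(y*z) includes (∂/∂z)(y*z) dz = (y) dz, which multiplied by dx ∧ dw gives (-y) dx ∧ dz ∧ dw
  d(3*z^2) includes (∂/∂z)(3*z^2) dz = (6*z) dz, which multiplied by dy ∧ dw gives (-6*z) dy ∧ dz ∧ dw
Collecting like 3-forms: d(omega) = (2*x) dx ∧ dy ∧ dz + (-z) dx ∧ dy ∧ dw + (-y) dx ∧ dz ∧ dw + (-6*z) dy ∧ dz ∧ dw.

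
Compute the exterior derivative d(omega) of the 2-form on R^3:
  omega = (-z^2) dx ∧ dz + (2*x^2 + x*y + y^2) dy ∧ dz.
d(omega) = (4*x + y) dx ∧ dy ∧ dz

For a 2-form omega = sum_{i<j} g_{ij} dx_i ∧ dx_j, the exterior derivative is
  d(omega) = sum_{i<j} d(g_{ij}) ∧ dx_i ∧ dx_j = sum_{i<j, k} (∂g_{ij}/∂x_k) dx_k ∧ dx_i ∧ dx_j.
Expand each term, using dx_k ∧ dx_i ∧ dx_j = sgn(permutation) dx_{(a)} ∧ dx_{(b)} ∧ dx_{(c)} with (a < b < c) sorted:
  d(2*x^2 + x*y + y^2) includes (∂/∂x)(2*x^2 + x*y + y^2) dx = (4*x + y) dx, which multiplied by dy ∧ dz gives (4*x + y) dx ∧ dy ∧ dz
Collecting like 3-forms: d(omega) = (4*x + y) dx ∧ dy ∧ dz.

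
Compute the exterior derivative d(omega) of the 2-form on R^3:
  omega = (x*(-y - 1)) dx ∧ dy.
d(omega) = 0

For a 2-form omega = sum_{i<j} g_{ij} dx_i ∧ dx_j, the exterior derivative is
  d(omega) = sum_{i<j} d(g_{ij}) ∧ dx_i ∧ dx_j = sum_{i<j, k} (∂g_{ij}/∂x_k) dx_k ∧ dx_i ∧ dx_j.
Expand each term, using dx_k ∧ dx_i ∧ dx_j = sgn(permutation) dx_{(a)} ∧ dx_{(b)} ∧ dx_{(c)} with (a < b < c) sorted:

Collecting like 3-forms: d(omega) = 0.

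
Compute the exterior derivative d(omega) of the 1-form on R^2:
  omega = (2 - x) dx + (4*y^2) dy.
d(omega) = 0

For a 1-form omega = sum_i f_i dx_i, the exterior derivative is
  d(omega) = sum_{i < j} (∂f_j/∂x_i - ∂f_i/∂x_j) dx_i ∧ dx_j.

Assembling: d(omega) = 0.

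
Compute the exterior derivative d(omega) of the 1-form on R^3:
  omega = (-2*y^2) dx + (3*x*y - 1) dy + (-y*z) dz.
d(omega) = (7*y) dx ∧ dy + (-z) dy ∧ dz

For a 1-form omega = sum_i f_i dx_i, the exterior derivative is
  d(omega) = sum_{i < j} (∂f_j/∂x_i - ∂f_i/∂x_j) dx_i ∧ dx_j.
  coefficient of dx ∧ dy: ∂f_2/∂x - ∂f_1/∂y = ∂(3*x*y - 1)/∂x - ∂(-2*y^2)/∂y = 7*y
  coefficient of dy ∧ dz: ∂f_3/∂y - ∂f_2/∂z = ∂(-y*z)/∂y - ∂(3*x*y - 1)/∂z = -z
Assembling: d(omega) = (7*y) dx ∧ dy + (-z) dy ∧ dz.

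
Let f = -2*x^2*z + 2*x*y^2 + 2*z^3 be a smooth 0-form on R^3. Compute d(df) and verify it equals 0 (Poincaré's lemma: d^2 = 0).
d(df) = 0

Step 1: df = sum_i (∂f/∂x_i) dx_i = (-4*x*z + 2*y^2) dx + (4*x*y) dy + (-2*x^2 + 6*z^2) dz.
Step 2: Apply d again. Using the 1-form formula, the coefficient of dx ∧ dy in d(df) is ∂^2 f/∂x ∂y - ∂^2 f/∂y ∂x = (4*y) - (4*y) = 0 (equality of mixed partials for smooth f).
Similarly for dx ∧ dz and dy ∧ dz — all coefficients vanish. So d(df) = 0.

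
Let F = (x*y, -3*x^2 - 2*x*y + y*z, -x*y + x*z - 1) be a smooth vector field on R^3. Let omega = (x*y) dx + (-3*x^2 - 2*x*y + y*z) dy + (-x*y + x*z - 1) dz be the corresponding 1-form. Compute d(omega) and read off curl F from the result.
d(omega) = (-x - y) dy ∧ dz + (y - z) dz ∧ dx + (-7*x - 2*y) dx ∧ dy; curl F = (-x - y, y - z, -7*x - 2*y)

d omega = sum_{i<j} (∂f_j/∂x_i - ∂f_i/∂x_j) dx_i ∧ dx_j. Under the identification (dy ∧ dz, dz ∧ dx, dx ∧ dy) ↔ (e_x, e_y, e_z), the coefficients are exactly the components of curl F. Compute:
  ∂R/∂y - ∂Q/∂z = (-x) - (y) = -x - y
  ∂P/∂z - ∂R/∂x = (0) - (-y + z) = y - z
  ∂Q/∂x - ∂P/∂y = (-6*x - 2*y) - (x) = -7*x - 2*y.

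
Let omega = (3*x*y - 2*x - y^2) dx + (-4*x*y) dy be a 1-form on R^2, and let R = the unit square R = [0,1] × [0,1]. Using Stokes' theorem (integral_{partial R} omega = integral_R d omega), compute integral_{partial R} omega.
integral_(partial R) omega = -5/2

Stokes: integral_partial_R omega = integral_R d omega with d omega = (∂Q/∂x - ∂P/∂y) dx ∧ dy.
  ∂Q/∂x = -4*y
  ∂P/∂y = 3*x - 2*y
  integrand = ∂Q/∂x - ∂P/∂y = -3*x - 2*y.
Integrating over R: integral_0^1 integral_0^1 (-3*x - 2*y) dx dy = -5/2.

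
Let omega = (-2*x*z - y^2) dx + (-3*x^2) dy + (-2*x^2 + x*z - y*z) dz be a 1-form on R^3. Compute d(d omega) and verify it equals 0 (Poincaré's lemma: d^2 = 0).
d(d omega) = 0

Step 1: d omega = sum_{i<j} (∂f_j/∂x_i - ∂f_i/∂x_j) dx_i ∧ dx_j:
  coeff of dx ∧ dy: -6*x + 2*y
  coeff of dx ∧ dz: -2*x + z
  coeff of dy ∧ dz: -z
Step 2: Apply d again to each 2-form coefficient. The only possible 3-form in R^3 is dx ∧ dy ∧ dz, with coefficient
  ∂(coeff of dy∧dz)/∂x - ∂(coeff of dx∧dz)/∂y + ∂(coeff of dx∧dy)/∂z
  = ∂/∂x (-z) - ∂/∂y (-2*x + z) + ∂/∂z (-6*x + 2*y).
Each of these terms simplifies to sums of mixed partials that cancel in pairs. The result is 0 (by equality of mixed partials for smooth functions — Schwarz / Clairaut).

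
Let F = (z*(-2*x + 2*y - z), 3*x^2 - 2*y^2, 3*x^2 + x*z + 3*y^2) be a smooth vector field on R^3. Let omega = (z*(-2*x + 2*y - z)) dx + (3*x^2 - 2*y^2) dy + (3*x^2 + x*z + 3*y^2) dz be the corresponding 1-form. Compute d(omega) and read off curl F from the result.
d(omega) = (6*y) dy ∧ dz + (-8*x + 2*y - 3*z) dz ∧ dx + (6*x - 2*z) dx ∧ dy; curl F = (6*y, -8*x + 2*y - 3*z, 6*x - 2*z)

d omega = sum_{i<j} (∂f_j/∂x_i - ∂f_i/∂x_j) dx_i ∧ dx_j. Under the identification (dy ∧ dz, dz ∧ dx, dx ∧ dy) ↔ (e_x, e_y, e_z), the coefficients are exactly the components of curl F. Compute:
  ∂R/∂y - ∂Q/∂z = (6*y) - (0) = 6*y
  ∂P/∂z - ∂R/∂x = (-2*x + 2*y - 2*z) - (6*x + z) = -8*x + 2*y - 3*z
  ∂Q/∂x - ∂P/∂y = (6*x) - (2*z) = 6*x - 2*z.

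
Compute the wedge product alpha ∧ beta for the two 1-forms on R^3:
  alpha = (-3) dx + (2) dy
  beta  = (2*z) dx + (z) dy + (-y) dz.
alpha ∧ beta = (-7*z) dx ∧ dy + (3*y) dx ∧ dz + (-2*y) dy ∧ dz

Distribute the wedge, using dx_i ∧ dx_j = -dx_j ∧ dx_i and dx_i ∧ dx_i = 0. For each pair (i, j) with i < j, the coefficient of dx_i ∧ dx_j in alpha ∧ beta is (alpha_i * beta_j - alpha_j * beta_i). Collecting: alpha ∧ beta = (-7*z) dx ∧ dy + (3*y) dx ∧ dz + (-2*y) dy ∧ dz.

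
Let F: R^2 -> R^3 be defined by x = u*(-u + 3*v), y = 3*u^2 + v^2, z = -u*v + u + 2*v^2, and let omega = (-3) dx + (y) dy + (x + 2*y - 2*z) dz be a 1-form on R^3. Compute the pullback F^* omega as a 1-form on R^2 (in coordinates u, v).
F^* omega = (18*u^3 - 5*u^2*v + 5*u^2 + u*v^2 + 7*u*v + 4*u + 2*v^3 - 2*v^2 - 9*v) du + (-5*u^3 + 21*u^2*v + 2*u^2 + 22*u*v^2 - 8*u*v - 9*u - 6*v^3) dv

Using F^*(f dg) = (f ∘ F) d(g ∘ F), substitute each coordinate x_i by F_i(u, v) in f_i, and replace dx_i by d F_i = (∂F_i/∂u) du + (∂F_i/∂v) dv.
  For the x component: f_1(F) = -3; d F_1 = (-2*u + 3*v) du + (3*u) dv
  For the y component: f_2(F) = 3*u^2 + v^2; d F_2 = (6*u) du + (2*v) dv
  For the z component: f_3(F) = 5*u^2 + 5*u*v - 2*u - 2*v^2; d F_3 = (1 - v) du + (-u + 4*v) dv
Combining and collecting du, dv coefficients:
  coeff of du: 18*u^3 - 5*u^2*v + 5*u^2 + u*v^2 + 7*u*v + 4*u + 2*v^3 - 2*v^2 - 9*v
  coeff of dv: -5*u^3 + 21*u^2*v + 2*u^2 + 22*u*v^2 - 8*u*v - 9*u - 6*v^3
F^* omega = (18*u^3 - 5*u^2*v + 5*u^2 + u*v^2 + 7*u*v + 4*u + 2*v^3 - 2*v^2 - 9*v) du + (-5*u^3 + 21*u^2*v + 2*u^2 + 22*u*v^2 - 8*u*v - 9*u - 6*v^3) dv.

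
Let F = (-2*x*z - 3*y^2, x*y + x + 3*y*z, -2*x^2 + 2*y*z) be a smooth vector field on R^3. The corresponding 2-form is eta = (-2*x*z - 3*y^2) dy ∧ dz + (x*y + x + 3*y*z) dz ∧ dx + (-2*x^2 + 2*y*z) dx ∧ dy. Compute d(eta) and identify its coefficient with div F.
d(eta) = (x + 2*y + z) dx ∧ dy ∧ dz; div F = x + 2*y + z

For a 2-form in R^3 of the form above, applying d gives a 3-form with coefficient ∂P/∂x + ∂Q/∂y + ∂R/∂z:
  ∂P/∂x = -2*z
  ∂Q/∂y = x + 3*z
  ∂R/∂z = 2*y
Sum = x + 2*y + z, which is exactly div F.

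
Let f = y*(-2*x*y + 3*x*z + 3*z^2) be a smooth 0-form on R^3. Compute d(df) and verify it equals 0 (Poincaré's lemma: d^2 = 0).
d(df) = 0

Step 1: df = sum_i (∂f/∂x_i) dx_i = (y*(-2*y + 3*z)) dx + (-4*x*y + 3*x*z + 3*z^2) dy + (3*y*(x + 2*z)) dz.
Step 2: Apply d again. Using the 1-form formula, the coefficient of dx ∧ dy in d(df) is ∂^2 f/∂x ∂y - ∂^2 f/∂y ∂x = (-4*y + 3*z) - (-4*y + 3*z) = 0 (equality of mixed partials for smooth f).
Similarly for dx ∧ dz and dy ∧ dz — all coefficients vanish. So d(df) = 0.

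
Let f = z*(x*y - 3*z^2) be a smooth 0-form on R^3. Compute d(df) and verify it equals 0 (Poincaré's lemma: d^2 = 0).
d(df) = 0

Step 1: df = sum_i (∂f/∂x_i) dx_i = (y*z) dx + (x*z) dy + (x*y - 9*z^2) dz.
Step 2: Apply d again. Using the 1-form formula, the coefficient of dx ∧ dy in d(df) is ∂^2 f/∂x ∂y - ∂^2 f/∂y ∂x = (z) - (z) = 0 (equality of mixed partials for smooth f).
Similarly for dx ∧ dz and dy ∧ dz — all coefficients vanish. So d(df) = 0.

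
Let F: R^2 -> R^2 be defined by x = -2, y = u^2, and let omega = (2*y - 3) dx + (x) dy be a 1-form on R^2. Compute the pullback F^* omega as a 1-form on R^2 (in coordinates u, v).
F^* omega = (-4*u) du

Using F^*(f dg) = (f ∘ F) d(g ∘ F), substitute each coordinate x_i by F_i(u, v) in f_i, and replace dx_i by d F_i = (∂F_i/∂u) du + (∂F_i/∂v) dv.
  For the x component: f_1(F) = 2*u^2 - 3; d F_1 = (0) du + (0) dv
  For the y component: f_2(F) = -2; d F_2 = (2*u) du + (0) dv
Combining and collecting du, dv coefficients:
  coeff of du: -4*u
  coeff of dv: 0
F^* omega = (-4*u) du.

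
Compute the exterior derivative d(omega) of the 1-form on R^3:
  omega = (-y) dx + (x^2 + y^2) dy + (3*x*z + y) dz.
d(omega) = (2*x + 1) dx ∧ dy + (3*z) dx ∧ dz + (1) dy ∧ dz

For a 1-form omega = sum_i f_i dx_i, the exterior derivative is
  d(omega) = sum_{i < j} (∂f_j/∂x_i - ∂f_i/∂x_j) dx_i ∧ dx_j.
  coefficient of dx ∧ dy: ∂f_2/∂x - ∂f_1/∂y = ∂(x^2 + y^2)/∂x - ∂(-y)/∂y = 2*x + 1
  coefficient of dx ∧ dz: ∂f_3/∂x - ∂f_1/∂z = ∂(3*x*z + y)/∂x - ∂(-y)/∂z = 3*z
  coefficient of dy ∧ dz: ∂f_3/∂y - ∂f_2/∂z = ∂(3*x*z + y)/∂y - ∂(x^2 + y^2)/∂z = 1
Assembling: d(omega) = (2*x + 1) dx ∧ dy + (3*z) dx ∧ dz + (1) dy ∧ dz.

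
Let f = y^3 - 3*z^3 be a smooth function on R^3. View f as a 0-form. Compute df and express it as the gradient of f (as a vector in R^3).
df = (0) dx + (3*y^2) dy + (-9*z^2) dz; grad f = (0, 3*y^2, -9*z^2)

For a 0-form f, d f = (∂f/∂x) dx + (∂f/∂y) dy + (∂f/∂z) dz. The components of the vector representation are exactly the entries of grad f in Cartesian coordinates:
  ∂f/∂x = 0
  ∂f/∂y = 3*y^2
  ∂f/∂z = -9*z^2.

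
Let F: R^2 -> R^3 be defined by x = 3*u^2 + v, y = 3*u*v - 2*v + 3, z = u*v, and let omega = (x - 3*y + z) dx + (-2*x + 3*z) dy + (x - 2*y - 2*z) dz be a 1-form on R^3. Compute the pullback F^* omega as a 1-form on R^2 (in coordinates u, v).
F^* omega = (18*u^3 - 63*u^2*v + u*v^2 + 42*u*v - 54*u - v^2 - 6*v) du + (-15*u^3 + u^2*v + 15*u^2 - 15*u*v - 6*u + 11*v - 9) dv

Using F^*(f dg) = (f ∘ F) d(g ∘ F), substitute each coordinate x_i by F_i(u, v) in f_i, and replace dx_i by d F_i = (∂F_i/∂u) du + (∂F_i/∂v) dv.
  For the x component: f_1(F) = 3*u^2 - 8*u*v + 7*v - 9; d F_1 = (6*u) du + (1) dv
  For the y component: f_2(F) = -6*u^2 + 3*u*v - 2*v; d F_2 = (3*v) du + (3*u - 2) dv
  For the z component: f_3(F) = 3*u^2 - 8*u*v + 5*v - 6; d F_3 = (v) du + (u) dv
Combining and collecting du, dv coefficients:
  coeff of du: 18*u^3 - 63*u^2*v + u*v^2 + 42*u*v - 54*u - v^2 - 6*v
  coeff of dv: -15*u^3 + u^2*v + 15*u^2 - 15*u*v - 6*u + 11*v - 9
F^* omega = (18*u^3 - 63*u^2*v + u*v^2 + 42*u*v - 54*u - v^2 - 6*v) du + (-15*u^3 + u^2*v + 15*u^2 - 15*u*v - 6*u + 11*v - 9) dv.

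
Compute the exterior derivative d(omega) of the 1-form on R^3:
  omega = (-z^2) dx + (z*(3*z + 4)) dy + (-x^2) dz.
d(omega) = (-2*x + 2*z) dx ∧ dz + (-6*z - 4) dy ∧ dz

For a 1-form omega = sum_i f_i dx_i, the exterior derivative is
  d(omega) = sum_{i < j} (∂f_j/∂x_i - ∂f_i/∂x_j) dx_i ∧ dx_j.
  coefficient of dx ∧ dz: ∂f_3/∂x - ∂f_1/∂z = ∂(-x^2)/∂x - ∂(-z^2)/∂z = -2*x + 2*z
  coefficient of dy ∧ dz: ∂f_3/∂y - ∂f_2/∂z = ∂(-x^2)/∂y - ∂(z*(3*z + 4))/∂z = -6*z - 4
Assembling: d(omega) = (-2*x + 2*z) dx ∧ dz + (-6*z - 4) dy ∧ dz.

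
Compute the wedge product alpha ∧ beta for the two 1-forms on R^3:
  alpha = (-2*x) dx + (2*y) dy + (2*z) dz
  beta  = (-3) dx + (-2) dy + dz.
alpha ∧ beta = (4*x + 6*y) dx ∧ dy + (-2*x + 6*z) dx ∧ dz + (2*y + 4*z) dy ∧ dz

Distribute the wedge, using dx_i ∧ dx_j = -dx_j ∧ dx_i and dx_i ∧ dx_i = 0. For each pair (i, j) with i < j, the coefficient of dx_i ∧ dx_j in alpha ∧ beta is (alpha_i * beta_j - alpha_j * beta_i). Collecting: alpha ∧ beta = (4*x + 6*y) dx ∧ dy + (-2*x + 6*z) dx ∧ dz + (2*y + 4*z) dy ∧ dz.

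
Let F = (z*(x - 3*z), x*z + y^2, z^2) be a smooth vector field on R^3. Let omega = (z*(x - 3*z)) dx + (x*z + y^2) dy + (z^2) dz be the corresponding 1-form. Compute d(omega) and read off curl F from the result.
d(omega) = (-x) dy ∧ dz + (x - 6*z) dz ∧ dx + (z) dx ∧ dy; curl F = (-x, x - 6*z, z)

d omega = sum_{i<j} (∂f_j/∂x_i - ∂f_i/∂x_j) dx_i ∧ dx_j. Under the identification (dy ∧ dz, dz ∧ dx, dx ∧ dy) ↔ (e_x, e_y, e_z), the coefficients are exactly the components of curl F. Compute:
  ∂R/∂y - ∂Q/∂z = (0) - (x) = -x
  ∂P/∂z - ∂R/∂x = (x - 6*z) - (0) = x - 6*z
  ∂Q/∂x - ∂P/∂y = (z) - (0) = z.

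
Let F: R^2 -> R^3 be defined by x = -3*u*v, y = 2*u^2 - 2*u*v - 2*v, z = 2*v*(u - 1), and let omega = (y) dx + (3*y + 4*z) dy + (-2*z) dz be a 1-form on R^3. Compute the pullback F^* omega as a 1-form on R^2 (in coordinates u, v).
F^* omega = (24*u^3 - 10*u^2*v - 6*u*v^2 - 56*u*v + 42*v^2) du + (-18*u^3 - 6*u^2*v - 12*u^2 + 46*u*v + 20*v) dv

Using F^*(f dg) = (f ∘ F) d(g ∘ F), substitute each coordinate x_i by F_i(u, v) in f_i, and replace dx_i by d F_i = (∂F_i/∂u) du + (∂F_i/∂v) dv.
  For the x component: f_1(F) = 2*u^2 - 2*u*v - 2*v; d F_1 = (-3*v) du + (-3*u) dv
  For the y component: f_2(F) = 6*u^2 + 2*u*v - 14*v; d F_2 = (4*u - 2*v) du + (-2*u - 2) dv
  For the z component: f_3(F) = 4*v*(1 - u); d F_3 = (2*v) du + (2*u - 2) dv
Combining and collecting du, dv coefficients:
  coeff of du: 24*u^3 - 10*u^2*v - 6*u*v^2 - 56*u*v + 42*v^2
  coeff of dv: -18*u^3 - 6*u^2*v - 12*u^2 + 46*u*v + 20*v
F^* omega = (24*u^3 - 10*u^2*v - 6*u*v^2 - 56*u*v + 42*v^2) du + (-18*u^3 - 6*u^2*v - 12*u^2 + 46*u*v + 20*v) dv.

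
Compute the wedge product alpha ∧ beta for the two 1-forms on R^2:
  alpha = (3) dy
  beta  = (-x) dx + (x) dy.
alpha ∧ beta = (3*x) dx ∧ dy

Distribute the wedge, using dx_i ∧ dx_j = -dx_j ∧ dx_i and dx_i ∧ dx_i = 0. For each pair (i, j) with i < j, the coefficient of dx_i ∧ dx_j in alpha ∧ beta is (alpha_i * beta_j - alpha_j * beta_i). Collecting: alpha ∧ beta = (3*x) dx ∧ dy.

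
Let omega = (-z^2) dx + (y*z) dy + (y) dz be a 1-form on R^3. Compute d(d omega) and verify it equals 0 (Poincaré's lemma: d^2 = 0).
d(d omega) = 0

Step 1: d omega = sum_{i<j} (∂f_j/∂x_i - ∂f_i/∂x_j) dx_i ∧ dx_j:
  coeff of dx ∧ dy: 0
  coeff of dx ∧ dz: 2*z
  coeff of dy ∧ dz: 1 - y
Step 2: Apply d again to each 2-form coefficient. The only possible 3-form in R^3 is dx ∧ dy ∧ dz, with coefficient
  ∂(coeff of dy∧dz)/∂x - ∂(coeff of dx∧dz)/∂y + ∂(coeff of dx∧dy)/∂z
  = ∂/∂x (1 - y) - ∂/∂y (2*z) + ∂/∂z (0).
Each of these terms simplifies to sums of mixed partials that cancel in pairs. The result is 0 (by equality of mixed partials for smooth functions — Schwarz / Clairaut).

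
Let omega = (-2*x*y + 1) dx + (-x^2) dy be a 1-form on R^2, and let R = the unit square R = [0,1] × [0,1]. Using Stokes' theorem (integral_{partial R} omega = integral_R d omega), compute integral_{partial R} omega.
integral_(partial R) omega = 0

Stokes: integral_partial_R omega = integral_R d omega with d omega = (∂Q/∂x - ∂P/∂y) dx ∧ dy.
  ∂Q/∂x = -2*x
  ∂P/∂y = -2*x
  integrand = ∂Q/∂x - ∂P/∂y = 0.
Integrating over R: integral_0^1 integral_0^1 (0) dx dy = 0.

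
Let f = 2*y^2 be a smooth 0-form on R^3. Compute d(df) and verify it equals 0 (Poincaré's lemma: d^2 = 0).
d(df) = 0

Step 1: df = sum_i (∂f/∂x_i) dx_i = (0) dx + (4*y) dy + (0) dz.
Step 2: Apply d again. Using the 1-form formula, the coefficient of dx ∧ dy in d(df) is ∂^2 f/∂x ∂y - ∂^2 f/∂y ∂x = (0) - (0) = 0 (equality of mixed partials for smooth f).
Similarly for dx ∧ dz and dy ∧ dz — all coefficients vanish. So d(df) = 0.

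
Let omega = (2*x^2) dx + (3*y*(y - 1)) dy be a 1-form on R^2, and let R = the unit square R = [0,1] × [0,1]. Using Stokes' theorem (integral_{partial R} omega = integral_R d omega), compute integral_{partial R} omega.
integral_(partial R) omega = 0

Stokes: integral_partial_R omega = integral_R d omega with d omega = (∂Q/∂x - ∂P/∂y) dx ∧ dy.
  ∂Q/∂x = 0
  ∂P/∂y = 0
  integrand = ∂Q/∂x - ∂P/∂y = 0.
Integrating over R: integral_0^1 integral_0^1 (0) dx dy = 0.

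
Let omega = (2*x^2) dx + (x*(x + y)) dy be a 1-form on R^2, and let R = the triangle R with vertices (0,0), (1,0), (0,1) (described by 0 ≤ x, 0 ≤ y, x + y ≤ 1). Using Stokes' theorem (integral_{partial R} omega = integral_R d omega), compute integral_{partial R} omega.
integral_(partial R) omega = 1/2

Stokes: integral_partial_R omega = integral_R d omega with d omega = (∂Q/∂x - ∂P/∂y) dx ∧ dy.
  ∂Q/∂x = 2*x + y
  ∂P/∂y = 0
  integrand = ∂Q/∂x - ∂P/∂y = 2*x + y.
Integrating over R: integral_0^1 integral_0^{1-x} (2*x + y) dy dx = 1/2.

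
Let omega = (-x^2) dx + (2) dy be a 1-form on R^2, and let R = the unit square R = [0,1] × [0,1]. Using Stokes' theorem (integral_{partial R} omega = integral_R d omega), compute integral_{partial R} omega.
integral_(partial R) omega = 0

Stokes: integral_partial_R omega = integral_R d omega with d omega = (∂Q/∂x - ∂P/∂y) dx ∧ dy.
  ∂Q/∂x = 0
  ∂P/∂y = 0
  integrand = ∂Q/∂x - ∂P/∂y = 0.
Integrating over R: integral_0^1 integral_0^1 (0) dx dy = 0.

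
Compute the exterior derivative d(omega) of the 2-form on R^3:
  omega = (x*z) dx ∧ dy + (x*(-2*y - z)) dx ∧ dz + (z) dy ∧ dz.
d(omega) = (3*x) dx ∧ dy ∧ dz

For a 2-form omega = sum_{i<j} g_{ij} dx_i ∧ dx_j, the exterior derivative is
  d(omega) = sum_{i<j} d(g_{ij}) ∧ dx_i ∧ dx_j = sum_{i<j, k} (∂g_{ij}/∂x_k) dx_k ∧ dx_i ∧ dx_j.
Expand each term, using dx_k ∧ dx_i ∧ dx_j = sgn(permutation) dx_{(a)} ∧ dx_{(b)} ∧ dx_{(c)} with (a < b < c) sorted:
  d(x*z) includes (∂/∂z)(x*z) dz = (x) dz, which multiplied by dx ∧ dy gives (x) dx ∧ dy ∧ dz
  d(x*(-2*y - z)) includes (∂/∂y)(x*(-2*y - z)) dy = (-2*x) dy, which multiplied by dx ∧ dz gives (2*x) dx ∧ dy ∧ dz
Collecting like 3-forms: d(omega) = (3*x) dx ∧ dy ∧ dz.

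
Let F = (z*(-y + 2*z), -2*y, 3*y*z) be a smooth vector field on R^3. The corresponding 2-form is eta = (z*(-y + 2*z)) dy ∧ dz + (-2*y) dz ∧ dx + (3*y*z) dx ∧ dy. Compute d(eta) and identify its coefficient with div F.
d(eta) = (3*y - 2) dx ∧ dy ∧ dz; div F = 3*y - 2

For a 2-form in R^3 of the form above, applying d gives a 3-form with coefficient ∂P/∂x + ∂Q/∂y + ∂R/∂z:
  ∂P/∂x = 0
  ∂Q/∂y = -2
  ∂R/∂z = 3*y
Sum = 3*y - 2, which is exactly div F.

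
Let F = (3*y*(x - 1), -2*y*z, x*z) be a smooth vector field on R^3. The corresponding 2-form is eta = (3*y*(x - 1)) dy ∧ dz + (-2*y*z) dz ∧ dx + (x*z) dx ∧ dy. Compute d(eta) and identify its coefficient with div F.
d(eta) = (x + 3*y - 2*z) dx ∧ dy ∧ dz; div F = x + 3*y - 2*z

For a 2-form in R^3 of the form above, applying d gives a 3-form with coefficient ∂P/∂x + ∂Q/∂y + ∂R/∂z:
  ∂P/∂x = 3*y
  ∂Q/∂y = -2*z
  ∂R/∂z = x
Sum = x + 3*y - 2*z, which is exactly div F.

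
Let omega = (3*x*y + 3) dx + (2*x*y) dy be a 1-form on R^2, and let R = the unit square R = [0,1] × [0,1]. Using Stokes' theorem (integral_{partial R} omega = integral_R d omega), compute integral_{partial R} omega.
integral_(partial R) omega = -1/2

Stokes: integral_partial_R omega = integral_R d omega with d omega = (∂Q/∂x - ∂P/∂y) dx ∧ dy.
  ∂Q/∂x = 2*y
  ∂P/∂y = 3*x
  integrand = ∂Q/∂x - ∂P/∂y = -3*x + 2*y.
Integrating over R: integral_0^1 integral_0^1 (-3*x + 2*y) dx dy = -1/2.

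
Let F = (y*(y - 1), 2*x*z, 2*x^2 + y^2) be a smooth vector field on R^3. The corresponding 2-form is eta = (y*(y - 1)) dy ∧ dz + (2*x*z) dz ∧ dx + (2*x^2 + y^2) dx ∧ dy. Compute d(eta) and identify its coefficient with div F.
d(eta) = (0) dx ∧ dy ∧ dz; div F = 0

For a 2-form in R^3 of the form above, applying d gives a 3-form with coefficient ∂P/∂x + ∂Q/∂y + ∂R/∂z:
  ∂P/∂x = 0
  ∂Q/∂y = 0
  ∂R/∂z = 0
Sum = 0, which is exactly div F.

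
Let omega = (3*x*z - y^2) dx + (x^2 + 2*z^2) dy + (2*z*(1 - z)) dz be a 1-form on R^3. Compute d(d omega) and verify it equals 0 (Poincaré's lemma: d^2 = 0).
d(d omega) = 0

Step 1: d omega = sum_{i<j} (∂f_j/∂x_i - ∂f_i/∂x_j) dx_i ∧ dx_j:
  coeff of dx ∧ dy: 2*x + 2*y
  coeff of dx ∧ dz: -3*x
  coeff of dy ∧ dz: -4*z
Step 2: Apply d again to each 2-form coefficient. The only possible 3-form in R^3 is dx ∧ dy ∧ dz, with coefficient
  ∂(coeff of dy∧dz)/∂x - ∂(coeff of dx∧dz)/∂y + ∂(coeff of dx∧dy)/∂z
  = ∂/∂x (-4*z) - ∂/∂y (-3*x) + ∂/∂z (2*x + 2*y).
Each of these terms simplifies to sums of mixed partials that cancel in pairs. The result is 0 (by equality of mixed partials for smooth functions — Schwarz / Clairaut).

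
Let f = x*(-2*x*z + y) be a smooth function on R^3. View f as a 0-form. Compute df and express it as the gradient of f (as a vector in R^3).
df = (-4*x*z + y) dx + (x) dy + (-2*x^2) dz; grad f = (-4*x*z + y, x, -2*x^2)

For a 0-form f, d f = (∂f/∂x) dx + (∂f/∂y) dy + (∂f/∂z) dz. The components of the vector representation are exactly the entries of grad f in Cartesian coordinates:
  ∂f/∂x = -4*x*z + y
  ∂f/∂y = x
  ∂f/∂z = -2*x^2.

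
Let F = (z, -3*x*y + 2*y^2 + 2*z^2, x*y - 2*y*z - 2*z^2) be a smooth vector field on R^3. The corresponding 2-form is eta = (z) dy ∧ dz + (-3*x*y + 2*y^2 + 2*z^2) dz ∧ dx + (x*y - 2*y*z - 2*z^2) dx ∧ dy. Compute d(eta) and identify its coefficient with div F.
d(eta) = (-3*x + 2*y - 4*z) dx ∧ dy ∧ dz; div F = -3*x + 2*y - 4*z

For a 2-form in R^3 of the form above, applying d gives a 3-form with coefficient ∂P/∂x + ∂Q/∂y + ∂R/∂z:
  ∂P/∂x = 0
  ∂Q/∂y = -3*x + 4*y
  ∂R/∂z = -2*y - 4*z
Sum = -3*x + 2*y - 4*z, which is exactly div F.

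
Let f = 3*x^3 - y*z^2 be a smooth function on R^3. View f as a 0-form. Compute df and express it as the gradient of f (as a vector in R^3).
df = (9*x^2) dx + (-z^2) dy + (-2*y*z) dz; grad f = (9*x^2, -z^2, -2*y*z)

For a 0-form f, d f = (∂f/∂x) dx + (∂f/∂y) dy + (∂f/∂z) dz. The components of the vector representation are exactly the entries of grad f in Cartesian coordinates:
  ∂f/∂x = 9*x^2
  ∂f/∂y = -z^2
  ∂f/∂z = -2*y*z.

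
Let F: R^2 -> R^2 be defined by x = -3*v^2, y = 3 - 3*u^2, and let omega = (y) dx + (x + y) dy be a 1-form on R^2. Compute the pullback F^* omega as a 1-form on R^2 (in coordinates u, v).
F^* omega = (18*u*(u^2 + v^2 - 1)) du + (18*v*(u^2 - 1)) dv

Using F^*(f dg) = (f ∘ F) d(g ∘ F), substitute each coordinate x_i by F_i(u, v) in f_i, and replace dx_i by d F_i = (∂F_i/∂u) du + (∂F_i/∂v) dv.
  For the x component: f_1(F) = 3 - 3*u^2; d F_1 = (0) du + (-6*v) dv
  For the y component: f_2(F) = -3*u^2 - 3*v^2 + 3; d F_2 = (-6*u) du + (0) dv
Combining and collecting du, dv coefficients:
  coeff of du: 18*u*(u^2 + v^2 - 1)
  coeff of dv: 18*v*(u^2 - 1)
F^* omega = (18*u*(u^2 + v^2 - 1)) du + (18*v*(u^2 - 1)) dv.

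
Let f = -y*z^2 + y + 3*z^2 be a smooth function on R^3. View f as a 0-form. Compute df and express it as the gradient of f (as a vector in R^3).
df = (0) dx + (1 - z^2) dy + (2*z*(3 - y)) dz; grad f = (0, 1 - z^2, 2*z*(3 - y))

For a 0-form f, d f = (∂f/∂x) dx + (∂f/∂y) dy + (∂f/∂z) dz. The components of the vector representation are exactly the entries of grad f in Cartesian coordinates:
  ∂f/∂x = 0
  ∂f/∂y = 1 - z^2
  ∂f/∂z = 2*z*(3 - y).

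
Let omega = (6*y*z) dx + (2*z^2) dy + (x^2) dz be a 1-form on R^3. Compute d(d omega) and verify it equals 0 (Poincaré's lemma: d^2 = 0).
d(d omega) = 0

Step 1: d omega = sum_{i<j} (∂f_j/∂x_i - ∂f_i/∂x_j) dx_i ∧ dx_j:
  coeff of dx ∧ dy: -6*z
  coeff of dx ∧ dz: 2*x - 6*y
  coeff of dy ∧ dz: -4*z
Step 2: Apply d again to each 2-form coefficient. The only possible 3-form in R^3 is dx ∧ dy ∧ dz, with coefficient
  ∂(coeff of dy∧dz)/∂x - ∂(coeff of dx∧dz)/∂y + ∂(coeff of dx∧dy)/∂z
  = ∂/∂x (-4*z) - ∂/∂y (2*x - 6*y) + ∂/∂z (-6*z).
Each of these terms simplifies to sums of mixed partials that cancel in pairs. The result is 0 (by equality of mixed partials for smooth functions — Schwarz / Clairaut).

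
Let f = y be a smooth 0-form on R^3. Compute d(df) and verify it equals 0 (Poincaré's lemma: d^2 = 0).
d(df) = 0

Step 1: df = sum_i (∂f/∂x_i) dx_i = (0) dx + (1) dy + (0) dz.
Step 2: Apply d again. Using the 1-form formula, the coefficient of dx ∧ dy in d(df) is ∂^2 f/∂x ∂y - ∂^2 f/∂y ∂x = (0) - (0) = 0 (equality of mixed partials for smooth f).
Similarly for dx ∧ dz and dy ∧ dz — all coefficients vanish. So d(df) = 0.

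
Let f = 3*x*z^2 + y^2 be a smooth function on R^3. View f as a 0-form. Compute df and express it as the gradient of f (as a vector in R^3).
df = (3*z^2) dx + (2*y) dy + (6*x*z) dz; grad f = (3*z^2, 2*y, 6*x*z)

For a 0-form f, d f = (∂f/∂x) dx + (∂f/∂y) dy + (∂f/∂z) dz. The components of the vector representation are exactly the entries of grad f in Cartesian coordinates:
  ∂f/∂x = 3*z^2
  ∂f/∂y = 2*y
  ∂f/∂z = 6*x*z.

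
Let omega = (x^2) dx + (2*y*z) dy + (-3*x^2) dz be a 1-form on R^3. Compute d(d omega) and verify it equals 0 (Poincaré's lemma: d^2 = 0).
d(d omega) = 0

Step 1: d omega = sum_{i<j} (∂f_j/∂x_i - ∂f_i/∂x_j) dx_i ∧ dx_j:
  coeff of dx ∧ dy: 0
  coeff of dx ∧ dz: -6*x
  coeff of dy ∧ dz: -2*y
Step 2: Apply d again to each 2-form coefficient. The only possible 3-form in R^3 is dx ∧ dy ∧ dz, with coefficient
  ∂(coeff of dy∧dz)/∂x - ∂(coeff of dx∧dz)/∂y + ∂(coeff of dx∧dy)/∂z
  = ∂/∂x (-2*y) - ∂/∂y (-6*x) + ∂/∂z (0).
Each of these terms simplifies to sums of mixed partials that cancel in pairs. The result is 0 (by equality of mixed partials for smooth functions — Schwarz / Clairaut).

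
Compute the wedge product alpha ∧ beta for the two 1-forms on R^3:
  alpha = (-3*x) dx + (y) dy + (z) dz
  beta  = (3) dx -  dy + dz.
alpha ∧ beta = (3*x - 3*y) dx ∧ dy + (-3*x - 3*z) dx ∧ dz + (y + z) dy ∧ dz

Distribute the wedge, using dx_i ∧ dx_j = -dx_j ∧ dx_i and dx_i ∧ dx_i = 0. For each pair (i, j) with i < j, the coefficient of dx_i ∧ dx_j in alpha ∧ beta is (alpha_i * beta_j - alpha_j * beta_i). Collecting: alpha ∧ beta = (3*x - 3*y) dx ∧ dy + (-3*x - 3*z) dx ∧ dz + (y + z) dy ∧ dz.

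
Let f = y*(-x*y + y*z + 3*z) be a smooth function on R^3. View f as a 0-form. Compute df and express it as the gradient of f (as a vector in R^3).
df = (-y^2) dx + (-2*x*y + 2*y*z + 3*z) dy + (y*(y + 3)) dz; grad f = (-y^2, -2*x*y + 2*y*z + 3*z, y*(y + 3))

For a 0-form f, d f = (∂f/∂x) dx + (∂f/∂y) dy + (∂f/∂z) dz. The components of the vector representation are exactly the entries of grad f in Cartesian coordinates:
  ∂f/∂x = -y^2
  ∂f/∂y = -2*x*y + 2*y*z + 3*z
  ∂f/∂z = y*(y + 3).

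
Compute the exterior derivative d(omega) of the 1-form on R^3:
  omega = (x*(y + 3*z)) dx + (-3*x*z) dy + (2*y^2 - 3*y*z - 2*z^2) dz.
d(omega) = (-x - 3*z) dx ∧ dy + (-3*x) dx ∧ dz + (3*x + 4*y - 3*z) dy ∧ dz

For a 1-form omega = sum_i f_i dx_i, the exterior derivative is
  d(omega) = sum_{i < j} (∂f_j/∂x_i - ∂f_i/∂x_j) dx_i ∧ dx_j.
  coefficient of dx ∧ dy: ∂f_2/∂x - ∂f_1/∂y = ∂(-3*x*z)/∂x - ∂(x*(y + 3*z))/∂y = -x - 3*z
  coefficient of dx ∧ dz: ∂f_3/∂x - ∂f_1/∂z = ∂(2*y^2 - 3*y*z - 2*z^2)/∂x - ∂(x*(y + 3*z))/∂z = -3*x
  coefficient of dy ∧ dz: ∂f_3/∂y - ∂f_2/∂z = ∂(2*y^2 - 3*y*z - 2*z^2)/∂y - ∂(-3*x*z)/∂z = 3*x + 4*y - 3*z
Assembling: d(omega) = (-x - 3*z) dx ∧ dy + (-3*x) dx ∧ dz + (3*x + 4*y - 3*z) dy ∧ dz.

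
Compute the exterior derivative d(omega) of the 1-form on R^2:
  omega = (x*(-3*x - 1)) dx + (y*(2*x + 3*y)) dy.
d(omega) = (2*y) dx ∧ dy

For a 1-form omega = sum_i f_i dx_i, the exterior derivative is
  d(omega) = sum_{i < j} (∂f_j/∂x_i - ∂f_i/∂x_j) dx_i ∧ dx_j.
  coefficient of dx ∧ dy: ∂f_2/∂x - ∂f_1/∂y = ∂(y*(2*x + 3*y))/∂x - ∂(x*(-3*x - 1))/∂y = 2*y
Assembling: d(omega) = (2*y) dx ∧ dy.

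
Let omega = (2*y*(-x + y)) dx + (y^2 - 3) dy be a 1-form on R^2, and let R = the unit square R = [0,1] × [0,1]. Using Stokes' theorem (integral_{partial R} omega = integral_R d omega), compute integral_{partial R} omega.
integral_(partial R) omega = -1

Stokes: integral_partial_R omega = integral_R d omega with d omega = (∂Q/∂x - ∂P/∂y) dx ∧ dy.
  ∂Q/∂x = 0
  ∂P/∂y = -2*x + 4*y
  integrand = ∂Q/∂x - ∂P/∂y = 2*x - 4*y.
Integrating over R: integral_0^1 integral_0^1 (2*x - 4*y) dx dy = -1.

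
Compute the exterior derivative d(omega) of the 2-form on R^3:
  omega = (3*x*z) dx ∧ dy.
d(omega) = (3*x) dx ∧ dy ∧ dz

For a 2-form omega = sum_{i<j} g_{ij} dx_i ∧ dx_j, the exterior derivative is
  d(omega) = sum_{i<j} d(g_{ij}) ∧ dx_i ∧ dx_j = sum_{i<j, k} (∂g_{ij}/∂x_k) dx_k ∧ dx_i ∧ dx_j.
Expand each term, using dx_k ∧ dx_i ∧ dx_j = sgn(permutation) dx_{(a)} ∧ dx_{(b)} ∧ dx_{(c)} with (a < b < c) sorted:
  d(3*x*z) includes (∂/∂z)(3*x*z) dz = (3*x) dz, which multiplied by dx ∧ dy gives (3*x) dx ∧ dy ∧ dz
Collecting like 3-forms: d(omega) = (3*x) dx ∧ dy ∧ dz.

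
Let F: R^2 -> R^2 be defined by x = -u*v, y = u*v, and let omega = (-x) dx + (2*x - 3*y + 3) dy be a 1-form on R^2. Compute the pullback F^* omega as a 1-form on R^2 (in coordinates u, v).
F^* omega = (3*v*(-2*u*v + 1)) du + (3*u*(-2*u*v + 1)) dv

Using F^*(f dg) = (f ∘ F) d(g ∘ F), substitute each coordinate x_i by F_i(u, v) in f_i, and replace dx_i by d F_i = (∂F_i/∂u) du + (∂F_i/∂v) dv.
  For the x component: f_1(F) = u*v; d F_1 = (-v) du + (-u) dv
  For the y component: f_2(F) = -5*u*v + 3; d F_2 = (v) du + (u) dv
Combining and collecting du, dv coefficients:
  coeff of du: 3*v*(-2*u*v + 1)
  coeff of dv: 3*u*(-2*u*v + 1)
F^* omega = (3*v*(-2*u*v + 1)) du + (3*u*(-2*u*v + 1)) dv.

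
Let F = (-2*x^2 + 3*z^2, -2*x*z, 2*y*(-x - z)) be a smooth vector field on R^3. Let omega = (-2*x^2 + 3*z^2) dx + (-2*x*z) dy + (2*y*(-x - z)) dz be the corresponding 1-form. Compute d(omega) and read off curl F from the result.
d(omega) = (-2*z) dy ∧ dz + (2*y + 6*z) dz ∧ dx + (-2*z) dx ∧ dy; curl F = (-2*z, 2*y + 6*z, -2*z)

d omega = sum_{i<j} (∂f_j/∂x_i - ∂f_i/∂x_j) dx_i ∧ dx_j. Under the identification (dy ∧ dz, dz ∧ dx, dx ∧ dy) ↔ (e_x, e_y, e_z), the coefficients are exactly the components of curl F. Compute:
  ∂R/∂y - ∂Q/∂z = (-2*x - 2*z) - (-2*x) = -2*z
  ∂P/∂z - ∂R/∂x = (6*z) - (-2*y) = 2*y + 6*z
  ∂Q/∂x - ∂P/∂y = (-2*z) - (0) = -2*z.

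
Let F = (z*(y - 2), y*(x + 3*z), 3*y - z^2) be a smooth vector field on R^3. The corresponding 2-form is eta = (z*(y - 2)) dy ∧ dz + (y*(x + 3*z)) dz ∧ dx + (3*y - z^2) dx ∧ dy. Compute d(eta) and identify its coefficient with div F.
d(eta) = (x + z) dx ∧ dy ∧ dz; div F = x + z

For a 2-form in R^3 of the form above, applying d gives a 3-form with coefficient ∂P/∂x + ∂Q/∂y + ∂R/∂z:
  ∂P/∂x = 0
  ∂Q/∂y = x + 3*z
  ∂R/∂z = -2*z
Sum = x + z, which is exactly div F.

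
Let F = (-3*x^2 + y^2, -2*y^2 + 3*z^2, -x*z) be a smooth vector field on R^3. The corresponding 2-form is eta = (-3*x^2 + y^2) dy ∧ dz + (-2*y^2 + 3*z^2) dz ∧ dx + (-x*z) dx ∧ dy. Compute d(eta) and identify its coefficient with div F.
d(eta) = (-7*x - 4*y) dx ∧ dy ∧ dz; div F = -7*x - 4*y

For a 2-form in R^3 of the form above, applying d gives a 3-form with coefficient ∂P/∂x + ∂Q/∂y + ∂R/∂z:
  ∂P/∂x = -6*x
  ∂Q/∂y = -4*y
  ∂R/∂z = -x
Sum = -7*x - 4*y, which is exactly div F.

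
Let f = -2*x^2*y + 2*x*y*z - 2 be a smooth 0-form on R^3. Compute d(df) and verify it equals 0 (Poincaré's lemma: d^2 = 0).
d(df) = 0

Step 1: df = sum_i (∂f/∂x_i) dx_i = (2*y*(-2*x + z)) dx + (2*x*(-x + z)) dy + (2*x*y) dz.
Step 2: Apply d again. Using the 1-form formula, the coefficient of dx ∧ dy in d(df) is ∂^2 f/∂x ∂y - ∂^2 f/∂y ∂x = (-4*x + 2*z) - (-4*x + 2*z) = 0 (equality of mixed partials for smooth f).
Similarly for dx ∧ dz and dy ∧ dz — all coefficients vanish. So d(df) = 0.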